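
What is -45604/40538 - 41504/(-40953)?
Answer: -92565730/830076357 ≈ -0.11151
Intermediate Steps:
-45604/40538 - 41504/(-40953) = -45604*1/40538 - 41504*(-1/40953) = -22802/20269 + 41504/40953 = -92565730/830076357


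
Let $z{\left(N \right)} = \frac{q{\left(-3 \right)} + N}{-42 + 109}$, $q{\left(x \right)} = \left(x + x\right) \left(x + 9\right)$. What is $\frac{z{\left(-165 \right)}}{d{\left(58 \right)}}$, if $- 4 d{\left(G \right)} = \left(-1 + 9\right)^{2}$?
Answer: $\frac{3}{16} \approx 0.1875$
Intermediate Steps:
$q{\left(x \right)} = 2 x \left(9 + x\right)$
$d{\left(G \right)} = -16$ ($d{\left(G \right)} = - \frac{\left(-1 + 9\right)^{2}}{4} = - \frac{8^{2}}{4} = \left(- \frac{1}{4}\right) 64 = -16$)
$z{\left(N \right)} = - \frac{36}{67} + \frac{N}{67}$ ($z{\left(N \right)} = \frac{2 \left(-3\right) \left(9 - 3\right) + N}{-42 + 109} = \frac{2 \left(-3\right) 6 + N}{67} = \left(-36 + N\right) \frac{1}{67} = - \frac{36}{67} + \frac{N}{67}$)
$\frac{z{\left(-165 \right)}}{d{\left(58 \right)}} = \frac{- \frac{36}{67} + \frac{1}{67} \left(-165\right)}{-16} = \left(- \frac{36}{67} - \frac{165}{67}\right) \left(- \frac{1}{16}\right) = \left(-3\right) \left(- \frac{1}{16}\right) = \frac{3}{16}$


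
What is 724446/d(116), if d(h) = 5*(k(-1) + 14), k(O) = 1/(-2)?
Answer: 160988/15 ≈ 10733.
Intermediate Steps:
k(O) = -½
d(h) = 135/2 (d(h) = 5*(-½ + 14) = 5*(27/2) = 135/2)
724446/d(116) = 724446/(135/2) = 724446*(2/135) = 160988/15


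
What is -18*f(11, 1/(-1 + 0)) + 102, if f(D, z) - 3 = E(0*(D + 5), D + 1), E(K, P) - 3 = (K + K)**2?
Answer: -6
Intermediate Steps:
E(K, P) = 3 + 4*K**2 (E(K, P) = 3 + (K + K)**2 = 3 + (2*K)**2 = 3 + 4*K**2)
f(D, z) = 6 (f(D, z) = 3 + (3 + 4*(0*(D + 5))**2) = 3 + (3 + 4*(0*(5 + D))**2) = 3 + (3 + 4*0**2) = 3 + (3 + 4*0) = 3 + (3 + 0) = 3 + 3 = 6)
-18*f(11, 1/(-1 + 0)) + 102 = -18*6 + 102 = -108 + 102 = -6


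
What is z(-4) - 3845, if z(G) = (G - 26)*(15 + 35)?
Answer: -5345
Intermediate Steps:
z(G) = -1300 + 50*G (z(G) = (-26 + G)*50 = -1300 + 50*G)
z(-4) - 3845 = (-1300 + 50*(-4)) - 3845 = (-1300 - 200) - 3845 = -1500 - 3845 = -5345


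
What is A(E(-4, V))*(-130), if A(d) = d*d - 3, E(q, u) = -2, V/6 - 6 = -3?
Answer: -130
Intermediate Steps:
V = 18 (V = 36 + 6*(-3) = 36 - 18 = 18)
A(d) = -3 + d**2 (A(d) = d**2 - 3 = -3 + d**2)
A(E(-4, V))*(-130) = (-3 + (-2)**2)*(-130) = (-3 + 4)*(-130) = 1*(-130) = -130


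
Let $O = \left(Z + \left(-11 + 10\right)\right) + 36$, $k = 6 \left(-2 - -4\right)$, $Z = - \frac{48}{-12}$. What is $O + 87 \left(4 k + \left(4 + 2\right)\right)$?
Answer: $4737$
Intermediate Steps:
$Z = 4$ ($Z = \left(-48\right) \left(- \frac{1}{12}\right) = 4$)
$k = 12$ ($k = 6 \left(-2 + 4\right) = 6 \cdot 2 = 12$)
$O = 39$ ($O = \left(4 + \left(-11 + 10\right)\right) + 36 = \left(4 - 1\right) + 36 = 3 + 36 = 39$)
$O + 87 \left(4 k + \left(4 + 2\right)\right) = 39 + 87 \left(4 \cdot 12 + \left(4 + 2\right)\right) = 39 + 87 \left(48 + 6\right) = 39 + 87 \cdot 54 = 39 + 4698 = 4737$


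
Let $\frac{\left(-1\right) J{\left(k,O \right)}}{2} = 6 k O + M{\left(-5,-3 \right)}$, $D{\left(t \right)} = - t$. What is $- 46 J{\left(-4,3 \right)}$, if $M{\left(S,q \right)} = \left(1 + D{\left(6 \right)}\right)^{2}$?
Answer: $-4324$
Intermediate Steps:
$M{\left(S,q \right)} = 25$ ($M{\left(S,q \right)} = \left(1 - 6\right)^{2} = \left(-5\right)^{2} = 25$)
$J{\left(k,O \right)} = -50 - 12 O k$ ($J{\left(k,O \right)} = - 2 \left(6 k O + 25\right) = - 2 \left(6 O k + 25\right) = - 2 \left(25 + 6 O k\right) = -50 - 12 O k$)
$- 46 J{\left(-4,3 \right)} = - 46 \left(-50 - 36 \left(-4\right)\right) = - 46 \left(-50 + 144\right) = \left(-46\right) 94 = -4324$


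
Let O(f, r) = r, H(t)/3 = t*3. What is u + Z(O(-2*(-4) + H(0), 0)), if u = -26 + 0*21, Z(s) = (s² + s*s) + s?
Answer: -26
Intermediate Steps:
H(t) = 9*t (H(t) = 3*(t*3) = 3*(3*t) = 9*t)
Z(s) = s + 2*s² (Z(s) = (s² + s²) + s = 2*s² + s = s + 2*s²)
u = -26 (u = -26 + 0 = -26)
u + Z(O(-2*(-4) + H(0), 0)) = -26 + 0*(1 + 2*0) = -26 + 0*(1 + 0) = -26 + 0*1 = -26 + 0 = -26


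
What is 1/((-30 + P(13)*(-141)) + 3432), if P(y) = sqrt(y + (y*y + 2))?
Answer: 189/439750 + 47*sqrt(46)/1319250 ≈ 0.00067142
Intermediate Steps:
P(y) = sqrt(2 + y + y**2) (P(y) = sqrt(y + (y**2 + 2)) = sqrt(y + (2 + y**2)) = sqrt(2 + y + y**2))
1/((-30 + P(13)*(-141)) + 3432) = 1/((-30 + sqrt(2 + 13 + 13**2)*(-141)) + 3432) = 1/((-30 + sqrt(2 + 13 + 169)*(-141)) + 3432) = 1/((-30 + sqrt(184)*(-141)) + 3432) = 1/((-30 + (2*sqrt(46))*(-141)) + 3432) = 1/((-30 - 282*sqrt(46)) + 3432) = 1/(3402 - 282*sqrt(46))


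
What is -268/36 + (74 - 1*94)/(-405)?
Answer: -599/81 ≈ -7.3951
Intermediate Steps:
-268/36 + (74 - 1*94)/(-405) = -268*1/36 + (74 - 94)*(-1/405) = -67/9 - 20*(-1/405) = -67/9 + 4/81 = -599/81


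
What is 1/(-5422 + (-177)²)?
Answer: 1/25907 ≈ 3.8600e-5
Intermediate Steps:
1/(-5422 + (-177)²) = 1/(-5422 + 31329) = 1/25907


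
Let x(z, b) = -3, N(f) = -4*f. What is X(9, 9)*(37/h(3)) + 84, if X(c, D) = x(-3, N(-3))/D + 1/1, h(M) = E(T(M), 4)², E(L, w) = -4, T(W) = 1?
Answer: 2053/24 ≈ 85.542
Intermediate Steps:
h(M) = 16 (h(M) = (-4)² = 16)
X(c, D) = 1 - 3/D (X(c, D) = -3/D + 1/1 = -3/D + 1*1 = -3/D + 1 = 1 - 3/D)
X(9, 9)*(37/h(3)) + 84 = ((-3 + 9)/9)*(37/16) + 84 = ((⅑)*6)*(37*(1/16)) + 84 = (⅔)*(37/16) + 84 = 37/24 + 84 = 2053/24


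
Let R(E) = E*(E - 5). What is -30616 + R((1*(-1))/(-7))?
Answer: -1500218/49 ≈ -30617.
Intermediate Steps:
R(E) = E*(-5 + E)
-30616 + R((1*(-1))/(-7)) = -30616 + ((1*(-1))/(-7))*(-5 + (1*(-1))/(-7)) = -30616 + (-1*(-⅐))*(-5 - 1*(-⅐)) = -30616 + (-5 + ⅐)/7 = -30616 + (⅐)*(-34/7) = -30616 - 34/49 = -1500218/49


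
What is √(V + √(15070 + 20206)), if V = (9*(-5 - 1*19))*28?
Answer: √(-6048 + 2*√8819) ≈ 76.552*I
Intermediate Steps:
V = -6048 (V = (9*(-5 - 19))*28 = (9*(-24))*28 = -216*28 = -6048)
√(V + √(15070 + 20206)) = √(-6048 + √(15070 + 20206)) = √(-6048 + √35276) = √(-6048 + 2*√8819)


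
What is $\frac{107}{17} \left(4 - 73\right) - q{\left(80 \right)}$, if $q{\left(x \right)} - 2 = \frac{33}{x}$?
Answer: $- \frac{593921}{1360} \approx -436.71$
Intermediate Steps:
$q{\left(x \right)} = 2 + \frac{33}{x}$
$\frac{107}{17} \left(4 - 73\right) - q{\left(80 \right)} = \frac{107}{17} \left(4 - 73\right) - \left(2 + \frac{33}{80}\right) = 107 \cdot \frac{1}{17} \left(-69\right) - \left(2 + 33 \cdot \frac{1}{80}\right) = \frac{107}{17} \left(-69\right) - \left(2 + \frac{33}{80}\right) = - \frac{7383}{17} - \frac{193}{80} = - \frac{593921}{1360}$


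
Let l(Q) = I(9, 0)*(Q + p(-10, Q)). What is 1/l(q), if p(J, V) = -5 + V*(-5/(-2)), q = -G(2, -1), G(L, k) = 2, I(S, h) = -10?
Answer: 1/120 ≈ 0.0083333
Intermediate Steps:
q = -2 (q = -1*2 = -2)
p(J, V) = -5 + 5*V/2 (p(J, V) = -5 + V*(-5*(-½)) = -5 + V*(5/2) = -5 + 5*V/2)
l(Q) = 50 - 35*Q (l(Q) = -10*(Q + (-5 + 5*Q/2)) = -10*(-5 + 7*Q/2) = 50 - 35*Q)
1/l(q) = 1/(50 - 35*(-2)) = 1/(50 + 70) = 1/120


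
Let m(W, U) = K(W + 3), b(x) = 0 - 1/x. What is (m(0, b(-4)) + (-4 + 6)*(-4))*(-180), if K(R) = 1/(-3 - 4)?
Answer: 10260/7 ≈ 1465.7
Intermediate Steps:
b(x) = -1/x
K(R) = -⅐ (K(R) = 1/(-7) = -⅐)
m(W, U) = -⅐
(m(0, b(-4)) + (-4 + 6)*(-4))*(-180) = (-⅐ + (-4 + 6)*(-4))*(-180) = (-⅐ + 2*(-4))*(-180) = (-⅐ - 8)*(-180) = -57/7*(-180) = 10260/7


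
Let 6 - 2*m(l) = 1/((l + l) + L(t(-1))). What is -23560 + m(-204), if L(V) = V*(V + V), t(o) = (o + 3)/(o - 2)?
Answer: -172625687/7328 ≈ -23557.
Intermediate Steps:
t(o) = (3 + o)/(-2 + o)
L(V) = 2*V² (L(V) = V*(2*V) = 2*V²)
m(l) = 3 - 1/(2*(8/9 + 2*l)) (m(l) = 3 - 1/(2*((l + l) + 2*((3 - 1)/(-2 - 1))²)) = 3 - 1/(2*(2*l + 2*(2/(-3))²)) = 3 - 1/(2*(2*l + 2*(-⅓*2)²)) = 3 - 1/(2*(2*l + 2*(-⅔)²)) = 3 - 1/(2*(2*l + 2*(4/9))) = 3 - 1/(2*(2*l + 8/9)) = 3 - 1/(2*(8/9 + 2*l)))
-23560 + m(-204) = -23560 + 3*(13 + 36*(-204))/(4*(4 + 9*(-204))) = -23560 + 3*(13 - 7344)/(4*(4 - 1836)) = -23560 + (¾)*(-7331)/(-1832) = -23560 + (¾)*(-1/1832)*(-7331) = -23560 + 21993/7328 = -172625687/7328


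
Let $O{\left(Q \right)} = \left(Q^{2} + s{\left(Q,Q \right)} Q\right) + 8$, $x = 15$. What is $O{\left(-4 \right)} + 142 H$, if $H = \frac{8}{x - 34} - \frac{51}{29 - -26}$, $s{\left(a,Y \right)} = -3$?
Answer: $- \frac{162458}{1045} \approx -155.46$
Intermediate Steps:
$O{\left(Q \right)} = 8 + Q^{2} - 3 Q$ ($O{\left(Q \right)} = \left(Q^{2} - 3 Q\right) + 8 = 8 + Q^{2} - 3 Q$)
$H = - \frac{1409}{1045}$ ($H = \frac{8}{15 - 34} - \frac{51}{29 - -26} = \frac{8}{15 - 34} - \frac{51}{29 + 26} = \frac{8}{-19} - \frac{51}{55} = 8 \left(- \frac{1}{19}\right) - \frac{51}{55} = - \frac{8}{19} - \frac{51}{55} = - \frac{1409}{1045} \approx -1.3483$)
$O{\left(-4 \right)} + 142 H = \left(8 + \left(-4\right)^{2} - -12\right) + 142 \left(- \frac{1409}{1045}\right) = \left(8 + 16 + 12\right) - \frac{200078}{1045} = 36 - \frac{200078}{1045} = - \frac{162458}{1045}$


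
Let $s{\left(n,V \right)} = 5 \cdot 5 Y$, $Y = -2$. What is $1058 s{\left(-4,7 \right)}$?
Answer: $-52900$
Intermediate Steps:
$s{\left(n,V \right)} = -50$ ($s{\left(n,V \right)} = 5 \cdot 5 \left(-2\right) = 25 \left(-2\right) = -50$)
$1058 s{\left(-4,7 \right)} = 1058 \left(-50\right) = -52900$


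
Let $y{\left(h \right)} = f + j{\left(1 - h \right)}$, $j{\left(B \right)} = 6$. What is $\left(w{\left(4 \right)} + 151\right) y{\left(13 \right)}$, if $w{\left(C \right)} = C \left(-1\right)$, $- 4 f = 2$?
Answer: $\frac{1617}{2} \approx 808.5$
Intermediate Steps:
$f = - \frac{1}{2}$ ($f = \left(- \frac{1}{4}\right) 2 = - \frac{1}{2} \approx -0.5$)
$y{\left(h \right)} = \frac{11}{2}$ ($y{\left(h \right)} = - \frac{1}{2} + 6 = \frac{11}{2}$)
$w{\left(C \right)} = - C$
$\left(w{\left(4 \right)} + 151\right) y{\left(13 \right)} = \left(\left(-1\right) 4 + 151\right) \frac{11}{2} = \left(-4 + 151\right) \frac{11}{2} = 147 \cdot \frac{11}{2} = \frac{1617}{2}$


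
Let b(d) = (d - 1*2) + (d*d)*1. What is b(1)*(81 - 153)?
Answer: 0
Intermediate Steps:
b(d) = -2 + d + d**2 (b(d) = (d - 2) + d**2*1 = (-2 + d) + d**2 = -2 + d + d**2)
b(1)*(81 - 153) = (-2 + 1 + 1**2)*(81 - 153) = (-2 + 1 + 1)*(-72) = 0*(-72) = 0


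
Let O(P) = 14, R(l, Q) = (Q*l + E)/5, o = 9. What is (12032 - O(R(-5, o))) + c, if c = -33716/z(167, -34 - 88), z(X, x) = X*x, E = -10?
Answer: 122444224/10187 ≈ 12020.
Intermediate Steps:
R(l, Q) = -2 + Q*l/5 (R(l, Q) = (Q*l - 10)/5 = (-10 + Q*l)*(1/5) = -2 + Q*l/5)
c = 16858/10187 (c = -33716*1/(167*(-34 - 88)) = -33716/(167*(-122)) = -33716/(-20374) = -33716*(-1/20374) = 16858/10187 ≈ 1.6549)
(12032 - O(R(-5, o))) + c = (12032 - 1*14) + 16858/10187 = (12032 - 14) + 16858/10187 = 12018 + 16858/10187 = 122444224/10187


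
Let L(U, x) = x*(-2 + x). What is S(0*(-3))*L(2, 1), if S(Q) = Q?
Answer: 0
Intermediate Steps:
S(0*(-3))*L(2, 1) = (0*(-3))*(1*(-2 + 1)) = 0*(1*(-1)) = 0*(-1) = 0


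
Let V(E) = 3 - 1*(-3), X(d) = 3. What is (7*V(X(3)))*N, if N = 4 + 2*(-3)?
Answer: -84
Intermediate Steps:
N = -2 (N = 4 - 6 = -2)
V(E) = 6 (V(E) = 3 + 3 = 6)
(7*V(X(3)))*N = (7*6)*(-2) = 42*(-2) = -84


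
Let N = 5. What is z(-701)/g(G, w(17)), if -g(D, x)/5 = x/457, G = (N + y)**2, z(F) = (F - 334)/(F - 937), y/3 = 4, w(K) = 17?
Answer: -10511/3094 ≈ -3.3972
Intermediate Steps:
y = 12 (y = 3*4 = 12)
z(F) = (-334 + F)/(-937 + F)
G = 289 (G = (5 + 12)**2 = 17**2 = 289)
g(D, x) = -5*x/457
z(-701)/g(G, w(17)) = ((-334 - 701)/(-937 - 701))/((-5/457*17)) = (-1035/(-1638))/(-85/457) = -1/1638*(-1035)*(-457/85) = (115/182)*(-457/85) = -10511/3094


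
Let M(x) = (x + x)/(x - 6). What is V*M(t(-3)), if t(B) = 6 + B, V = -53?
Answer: 106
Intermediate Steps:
M(x) = 2*x/(-6 + x) (M(x) = (2*x)/(-6 + x) = 2*x/(-6 + x))
V*M(t(-3)) = -106*(6 - 3)/(-6 + (6 - 3)) = -106*3/(-6 + 3) = -106*3/(-3) = -106*3*(-1)/3 = -53*(-2) = 106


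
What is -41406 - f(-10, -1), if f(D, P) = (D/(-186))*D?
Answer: -3850708/93 ≈ -41405.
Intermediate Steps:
f(D, P) = -D²/186 (f(D, P) = (D*(-1/186))*D = (-D/186)*D = -D²/186)
-41406 - f(-10, -1) = -41406 - (-1)*(-10)²/186 = -41406 - (-1)*100/186 = -41406 - 1*(-50/93) = -41406 + 50/93 = -3850708/93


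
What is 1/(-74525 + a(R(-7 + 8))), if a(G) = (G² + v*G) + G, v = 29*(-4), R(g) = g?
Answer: -1/74639 ≈ -1.3398e-5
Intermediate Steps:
v = -116
a(G) = G² - 115*G (a(G) = (G² - 116*G) + G = G² - 115*G)
1/(-74525 + a(R(-7 + 8))) = 1/(-74525 + (-7 + 8)*(-115 + (-7 + 8))) = 1/(-74525 + 1*(-115 + 1)) = 1/(-74525 + 1*(-114)) = 1/(-74525 - 114) = 1/(-74639) = -1/74639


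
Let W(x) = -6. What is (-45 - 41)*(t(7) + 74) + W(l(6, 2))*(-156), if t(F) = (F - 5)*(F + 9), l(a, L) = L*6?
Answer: -8180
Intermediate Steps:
l(a, L) = 6*L
t(F) = (-5 + F)*(9 + F)
(-45 - 41)*(t(7) + 74) + W(l(6, 2))*(-156) = (-45 - 41)*((-45 + 7² + 4*7) + 74) - 6*(-156) = -86*((-45 + 49 + 28) + 74) + 936 = -86*(32 + 74) + 936 = -86*106 + 936 = -9116 + 936 = -8180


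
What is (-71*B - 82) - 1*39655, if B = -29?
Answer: -37678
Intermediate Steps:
(-71*B - 82) - 1*39655 = (-71*(-29) - 82) - 1*39655 = (2059 - 82) - 39655 = 1977 - 39655 = -37678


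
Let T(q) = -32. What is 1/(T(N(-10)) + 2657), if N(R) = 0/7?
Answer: 1/2625 ≈ 0.00038095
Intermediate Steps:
N(R) = 0 (N(R) = 0*(⅐) = 0)
1/(T(N(-10)) + 2657) = 1/(-32 + 2657) = 1/2625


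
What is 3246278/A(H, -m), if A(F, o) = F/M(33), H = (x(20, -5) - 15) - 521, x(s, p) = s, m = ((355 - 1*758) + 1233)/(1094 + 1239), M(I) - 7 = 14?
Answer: -11361973/86 ≈ -1.3212e+5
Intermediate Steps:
M(I) = 21 (M(I) = 7 + 14 = 21)
m = 830/2333 (m = ((355 - 758) + 1233)/2333 = (-403 + 1233)*(1/2333) = 830*(1/2333) = 830/2333 ≈ 0.35577)
H = -516 (H = (20 - 15) - 521 = 5 - 521 = -516)
A(F, o) = F/21
3246278/A(H, -m) = 3246278/(((1/21)*(-516))) = 3246278/(-172/7) = 3246278*(-7/172) = -11361973/86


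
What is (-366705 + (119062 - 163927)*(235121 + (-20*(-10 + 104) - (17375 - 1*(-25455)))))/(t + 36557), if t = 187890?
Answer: -8543156220/224447 ≈ -38063.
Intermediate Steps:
(-366705 + (119062 - 163927)*(235121 + (-20*(-10 + 104) - (17375 - 1*(-25455)))))/(t + 36557) = (-366705 + (119062 - 163927)*(235121 + (-20*(-10 + 104) - (17375 - 1*(-25455)))))/(187890 + 36557) = (-366705 - 44865*(235121 + (-20*94 - (17375 + 25455))))/224447 = (-366705 - 44865*(235121 + (-1880 - 1*42830)))*(1/224447) = (-366705 - 44865*(235121 + (-1880 - 42830)))*(1/224447) = (-366705 - 44865*(235121 - 44710))*(1/224447) = (-366705 - 44865*190411)*(1/224447) = (-366705 - 8542789515)*(1/224447) = -8543156220*1/224447 = -8543156220/224447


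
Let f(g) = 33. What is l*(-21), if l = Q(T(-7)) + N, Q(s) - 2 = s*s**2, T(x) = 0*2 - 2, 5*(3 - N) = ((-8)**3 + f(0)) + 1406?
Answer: 19782/5 ≈ 3956.4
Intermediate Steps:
N = -912/5 (N = 3 - (((-8)**3 + 33) + 1406)/5 = 3 - ((-512 + 33) + 1406)/5 = 3 - (-479 + 1406)/5 = 3 - 1/5*927 = 3 - 927/5 = -912/5 ≈ -182.40)
T(x) = -2 (T(x) = 0 - 2 = -2)
Q(s) = 2 + s**3 (Q(s) = 2 + s*s**2 = 2 + s**3)
l = -942/5 (l = (2 + (-2)**3) - 912/5 = (2 - 8) - 912/5 = -6 - 912/5 = -942/5 ≈ -188.40)
l*(-21) = -942/5*(-21) = 19782/5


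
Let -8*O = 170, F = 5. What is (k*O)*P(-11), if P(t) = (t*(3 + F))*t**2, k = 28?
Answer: 6335560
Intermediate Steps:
O = -85/4 (O = -1/8*170 = -85/4 ≈ -21.250)
P(t) = 8*t**3 (P(t) = (t*(3 + 5))*t**2 = (t*8)*t**2 = (8*t)*t**2 = 8*t**3)
(k*O)*P(-11) = (28*(-85/4))*(8*(-11)**3) = -4760*(-1331) = -595*(-10648) = 6335560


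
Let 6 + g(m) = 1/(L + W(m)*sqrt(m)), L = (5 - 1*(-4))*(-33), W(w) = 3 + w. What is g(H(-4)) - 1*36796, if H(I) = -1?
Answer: -3246415123/88213 - 2*I/88213 ≈ -36802.0 - 2.2672e-5*I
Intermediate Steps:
L = -297 (L = (5 + 4)*(-33) = 9*(-33) = -297)
g(m) = -6 + 1/(-297 + sqrt(m)*(3 + m)) (g(m) = -6 + 1/(-297 + (3 + m)*sqrt(m)) = -6 + 1/(-297 + sqrt(m)*(3 + m)))
g(H(-4)) - 1*36796 = (1783 - 6*sqrt(-1)*(3 - 1))/(-297 + sqrt(-1)*(3 - 1)) - 1*36796 = (1783 - 6*I*2)/(-297 + I*2) - 36796 = (1783 - 12*I)/(-297 + 2*I) - 36796 = ((-297 - 2*I)/88213)*(1783 - 12*I) - 36796 = (-297 - 2*I)*(1783 - 12*I)/88213 - 36796 = -36796 + (-297 - 2*I)*(1783 - 12*I)/88213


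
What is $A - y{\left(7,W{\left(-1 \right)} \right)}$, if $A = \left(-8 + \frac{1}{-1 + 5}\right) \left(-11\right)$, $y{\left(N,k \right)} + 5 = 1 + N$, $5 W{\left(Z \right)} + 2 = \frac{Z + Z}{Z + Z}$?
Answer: $\frac{329}{4} \approx 82.25$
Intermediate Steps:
$W{\left(Z \right)} = - \frac{1}{5}$ ($W{\left(Z \right)} = - \frac{2}{5} + \frac{\left(Z + Z\right) \frac{1}{Z + Z}}{5} = - \frac{2}{5} + \frac{2 Z \frac{1}{2 Z}}{5} = - \frac{2}{5} + \frac{1}{5} \cdot 1 = - \frac{2}{5} + \frac{1}{5} = - \frac{1}{5}$)
$y{\left(N,k \right)} = -4 + N$ ($y{\left(N,k \right)} = -5 + \left(1 + N\right) = -4 + N$)
$A = \frac{341}{4}$ ($A = \left(-8 + \frac{1}{4}\right) \left(-11\right) = \left(- \frac{31}{4}\right) \left(-11\right) = \frac{341}{4} \approx 85.25$)
$A - y{\left(7,W{\left(-1 \right)} \right)} = \frac{341}{4} - \left(-4 + 7\right) = \frac{341}{4} - 3 = \frac{329}{4}$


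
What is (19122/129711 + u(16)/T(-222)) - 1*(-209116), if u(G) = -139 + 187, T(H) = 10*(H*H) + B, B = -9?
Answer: 1485319509413674/7102844649 ≈ 2.0912e+5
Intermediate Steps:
T(H) = -9 + 10*H² (T(H) = 10*(H*H) - 9 = 10*H² - 9 = -9 + 10*H²)
u(G) = 48
(19122/129711 + u(16)/T(-222)) - 1*(-209116) = (19122/129711 + 48/(-9 + 10*(-222)²)) - 1*(-209116) = (19122*(1/129711) + 48/(-9 + 10*49284)) + 209116 = (6374/43237 + 48/(-9 + 492840)) + 209116 = (6374/43237 + 48/492831) + 209116 = (6374/43237 + 48*(1/492831)) + 209116 = (6374/43237 + 16/164277) + 209116 = 1047793390/7102844649 + 209116 = 1485319509413674/7102844649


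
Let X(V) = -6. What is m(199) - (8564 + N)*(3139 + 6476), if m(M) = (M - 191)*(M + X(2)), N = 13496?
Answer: -212105356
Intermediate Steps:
m(M) = (-191 + M)*(-6 + M) (m(M) = (M - 191)*(M - 6) = (-191 + M)*(-6 + M))
m(199) - (8564 + N)*(3139 + 6476) = (1146 + 199**2 - 197*199) - (8564 + 13496)*(3139 + 6476) = (1146 + 39601 - 39203) - 22060*9615 = 1544 - 1*212106900 = 1544 - 212106900 = -212105356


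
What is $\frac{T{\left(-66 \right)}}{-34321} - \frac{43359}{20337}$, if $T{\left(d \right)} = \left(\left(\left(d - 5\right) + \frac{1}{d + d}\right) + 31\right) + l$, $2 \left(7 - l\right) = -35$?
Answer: $- \frac{65463589903}{30711391788} \approx -2.1316$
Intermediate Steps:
$l = \frac{49}{2}$ ($l = 7 - - \frac{35}{2} = 7 + \frac{35}{2} = \frac{49}{2} \approx 24.5$)
$T{\left(d \right)} = \frac{101}{2} + d + \frac{1}{2 d}$ ($T{\left(d \right)} = \left(\left(\left(d - 5\right) + \frac{1}{d + d}\right) + 31\right) + \frac{49}{2} = \left(\left(\left(-5 + d\right) + \frac{1}{2 d}\right) + 31\right) + \frac{49}{2} = \left(\left(-5 + d + \frac{1}{2 d}\right) + 31\right) + \frac{49}{2} = \left(26 + d + \frac{1}{2 d}\right) + \frac{49}{2} = \frac{101}{2} + d + \frac{1}{2 d}$)
$\frac{T{\left(-66 \right)}}{-34321} - \frac{43359}{20337} = \frac{\frac{101}{2} - 66 + \frac{1}{2 \left(-66\right)}}{-34321} - \frac{43359}{20337} = \left(\frac{101}{2} - 66 + \frac{1}{2} \left(- \frac{1}{66}\right)\right) \left(- \frac{1}{34321}\right) - \frac{14453}{6779} = \left(\frac{101}{2} - 66 - \frac{1}{132}\right) \left(- \frac{1}{34321}\right) - \frac{14453}{6779} = \left(- \frac{2047}{132}\right) \left(- \frac{1}{34321}\right) - \frac{14453}{6779} = \frac{2047}{4530372} - \frac{14453}{6779} = - \frac{65463589903}{30711391788}$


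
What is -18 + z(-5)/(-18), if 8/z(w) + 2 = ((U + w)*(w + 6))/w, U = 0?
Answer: -158/9 ≈ -17.556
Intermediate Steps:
z(w) = 8/(4 + w) (z(w) = 8/(-2 + ((0 + w)*(w + 6))/w) = 8/(-2 + (w*(6 + w))/w) = 8/(-2 + (6 + w)) = 8/(4 + w))
-18 + z(-5)/(-18) = -18 + (8/(4 - 5))/(-18) = -18 - 4/(9*(-1)) = -18 - 4*(-1)/9 = -18 - 1/18*(-8) = -18 + 4/9 = -158/9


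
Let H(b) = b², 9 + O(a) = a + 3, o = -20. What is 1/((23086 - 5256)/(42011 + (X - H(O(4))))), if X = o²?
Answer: 42407/17830 ≈ 2.3784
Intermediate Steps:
O(a) = -6 + a (O(a) = -9 + (a + 3) = -9 + (3 + a) = -6 + a)
X = 400 (X = (-20)² = 400)
1/((23086 - 5256)/(42011 + (X - H(O(4))))) = 1/((23086 - 5256)/(42011 + (400 - (-6 + 4)²))) = 1/(17830/(42011 + (400 - 1*(-2)²))) = 1/(17830/(42011 + (400 - 1*4))) = 1/(17830/(42011 + (400 - 4))) = 1/(17830/(42011 + 396)) = 1/(17830/42407) = 42407/17830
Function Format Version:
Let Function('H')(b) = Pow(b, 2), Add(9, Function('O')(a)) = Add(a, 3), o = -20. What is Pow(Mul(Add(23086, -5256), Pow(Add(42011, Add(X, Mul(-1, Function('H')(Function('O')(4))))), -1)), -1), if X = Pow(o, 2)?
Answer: Rational(42407, 17830) ≈ 2.3784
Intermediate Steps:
Function('O')(a) = Add(-6, a) (Function('O')(a) = Add(-9, Add(a, 3)) = Add(-9, Add(3, a)) = Add(-6, a))
X = 400 (X = Pow(-20, 2) = 400)
Pow(Mul(Add(23086, -5256), Pow(Add(42011, Add(X, Mul(-1, Function('H')(Function('O')(4))))), -1)), -1) = Pow(Mul(Add(23086, -5256), Pow(Add(42011, Add(400, Mul(-1, Pow(Add(-6, 4), 2)))), -1)), -1) = Pow(Mul(17830, Pow(Add(42011, Add(400, Mul(-1, Pow(-2, 2)))), -1)), -1) = Pow(Mul(17830, Pow(Add(42011, Add(400, Mul(-1, 4))), -1)), -1) = Pow(Mul(17830, Pow(Add(42011, Add(400, -4)), -1)), -1) = Pow(Mul(17830, Pow(Add(42011, 396), -1)), -1) = Pow(Mul(17830, Pow(42407, -1)), -1) = Pow(Mul(17830, Rational(1, 42407)), -1) = Pow(Rational(17830, 42407), -1) = Rational(42407, 17830)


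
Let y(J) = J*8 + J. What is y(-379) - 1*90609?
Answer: -94020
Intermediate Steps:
y(J) = 9*J (y(J) = 8*J + J = 9*J)
y(-379) - 1*90609 = 9*(-379) - 1*90609 = -3411 - 90609 = -94020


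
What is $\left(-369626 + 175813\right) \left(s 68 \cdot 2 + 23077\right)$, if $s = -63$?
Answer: $-2812032817$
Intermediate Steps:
$\left(-369626 + 175813\right) \left(s 68 \cdot 2 + 23077\right) = \left(-369626 + 175813\right) \left(\left(-63\right) 68 \cdot 2 + 23077\right) = - 193813 \left(\left(-4284\right) 2 + 23077\right) = - 193813 \left(-8568 + 23077\right) = \left(-193813\right) 14509 = -2812032817$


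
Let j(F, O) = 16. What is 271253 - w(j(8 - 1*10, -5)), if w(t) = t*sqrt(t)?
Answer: 271189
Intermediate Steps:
w(t) = t**(3/2)
271253 - w(j(8 - 1*10, -5)) = 271253 - 16**(3/2) = 271253 - 1*64 = 271253 - 64 = 271189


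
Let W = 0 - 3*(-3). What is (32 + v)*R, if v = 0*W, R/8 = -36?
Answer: -9216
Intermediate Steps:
R = -288 (R = 8*(-36) = -288)
W = 9 (W = 0 + 9 = 9)
v = 0 (v = 0*9 = 0)
(32 + v)*R = (32 + 0)*(-288) = 32*(-288) = -9216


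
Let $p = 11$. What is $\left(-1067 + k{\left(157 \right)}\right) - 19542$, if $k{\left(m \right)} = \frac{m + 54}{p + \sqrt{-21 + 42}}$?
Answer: $- \frac{2058579}{100} - \frac{211 \sqrt{21}}{100} \approx -20595.0$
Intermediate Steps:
$k{\left(m \right)} = \frac{54 + m}{11 + \sqrt{21}}$ ($k{\left(m \right)} = \frac{m + 54}{11 + \sqrt{-21 + 42}} = \frac{54 + m}{11 + \sqrt{21}}$)
$\left(-1067 + k{\left(157 \right)}\right) - 19542 = \left(-1067 + \frac{54 + 157}{11 + \sqrt{21}}\right) - 19542 = \left(-1067 + \frac{1}{11 + \sqrt{21}} \cdot 211\right) - 19542 = \left(-1067 + \frac{211}{11 + \sqrt{21}}\right) - 19542 = -20609 + \frac{211}{11 + \sqrt{21}}$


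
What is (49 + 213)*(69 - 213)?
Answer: -37728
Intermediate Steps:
(49 + 213)*(69 - 213) = 262*(-144) = -37728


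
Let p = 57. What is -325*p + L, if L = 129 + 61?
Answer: -18335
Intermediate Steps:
L = 190
-325*p + L = -325*57 + 190 = -18525 + 190 = -18335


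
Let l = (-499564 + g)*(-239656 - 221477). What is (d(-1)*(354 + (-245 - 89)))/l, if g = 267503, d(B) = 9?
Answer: 20/11890109457 ≈ 1.6821e-9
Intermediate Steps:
l = 107010985113 (l = (-499564 + 267503)*(-239656 - 221477) = -232061*(-461133) = 107010985113)
(d(-1)*(354 + (-245 - 89)))/l = (9*(354 + (-245 - 89)))/107010985113 = (9*(354 - 334))*(1/107010985113) = (9*20)*(1/107010985113) = 180*(1/107010985113) = 20/11890109457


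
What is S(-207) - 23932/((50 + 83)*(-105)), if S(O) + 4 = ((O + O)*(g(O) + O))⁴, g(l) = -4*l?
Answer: 61011078934393184391570712/13965 ≈ 4.3689e+21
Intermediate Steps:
S(O) = -4 + 1296*O⁸ (S(O) = -4 + ((O + O)*(-4*O + O))⁴ = -4 + ((2*O)*(-3*O))⁴ = -4 + (-6*O²)⁴ = -4 + 1296*O⁸)
S(-207) - 23932/((50 + 83)*(-105)) = (-4 + 1296*(-207)⁸) - 23932/((50 + 83)*(-105)) = (-4 + 1296*3371031134626313601) - 23932/(133*(-105)) = (-4 + 4368856350475702426896) - 23932/(-13965) = 4368856350475702426892 - 23932*(-1)/13965 = 4368856350475702426892 - 1*(-23932/13965) = 4368856350475702426892 + 23932/13965 = 61011078934393184391570712/13965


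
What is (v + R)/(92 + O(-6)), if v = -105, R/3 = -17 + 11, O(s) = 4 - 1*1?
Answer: -123/95 ≈ -1.2947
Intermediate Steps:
O(s) = 3 (O(s) = 4 - 1 = 3)
R = -18 (R = 3*(-17 + 11) = 3*(-6) = -18)
(v + R)/(92 + O(-6)) = (-105 - 18)/(92 + 3) = -123/95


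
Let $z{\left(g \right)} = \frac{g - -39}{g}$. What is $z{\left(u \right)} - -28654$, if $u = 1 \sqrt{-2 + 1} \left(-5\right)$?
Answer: $28655 + \frac{39 i}{5} \approx 28655.0 + 7.8 i$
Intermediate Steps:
$u = - 5 i$ ($u = 1 \sqrt{-1} \left(-5\right) = 1 i \left(-5\right) = i \left(-5\right) = - 5 i \approx - 5.0 i$)
$z{\left(g \right)} = \frac{39 + g}{g}$ ($z{\left(g \right)} = \frac{g + 39}{g} = \frac{39 + g}{g}$)
$z{\left(u \right)} - -28654 = \frac{39 - 5 i}{\left(-5\right) i} - -28654 = \frac{i}{5} \left(39 - 5 i\right) + 28654 = \frac{i \left(39 - 5 i\right)}{5} + 28654 = 28654 + \frac{i \left(39 - 5 i\right)}{5}$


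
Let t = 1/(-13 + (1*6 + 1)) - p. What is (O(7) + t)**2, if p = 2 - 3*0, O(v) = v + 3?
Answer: 2209/36 ≈ 61.361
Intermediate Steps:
O(v) = 3 + v
p = 2 (p = 2 + 0 = 2)
t = -13/6 (t = 1/(-13 + (1*6 + 1)) - 1*2 = 1/(-13 + (6 + 1)) - 2 = 1/(-13 + 7) - 2 = 1/(-6) - 2 = -1/6 - 2 = -13/6 ≈ -2.1667)
(O(7) + t)**2 = ((3 + 7) - 13/6)**2 = (10 - 13/6)**2 = (47/6)**2 = 2209/36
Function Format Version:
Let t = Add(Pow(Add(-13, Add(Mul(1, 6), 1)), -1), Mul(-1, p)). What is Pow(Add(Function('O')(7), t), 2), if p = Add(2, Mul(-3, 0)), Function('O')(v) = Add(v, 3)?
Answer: Rational(2209, 36) ≈ 61.361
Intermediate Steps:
Function('O')(v) = Add(3, v)
p = 2 (p = Add(2, 0) = 2)
t = Rational(-13, 6) (t = Add(Pow(Add(-13, Add(Mul(1, 6), 1)), -1), Mul(-1, 2)) = Add(Pow(Add(-13, Add(6, 1)), -1), -2) = Add(Pow(Add(-13, 7), -1), -2) = Add(Pow(-6, -1), -2) = Add(Rational(-1, 6), -2) = Rational(-13, 6) ≈ -2.1667)
Pow(Add(Function('O')(7), t), 2) = Pow(Add(Add(3, 7), Rational(-13, 6)), 2) = Pow(Add(10, Rational(-13, 6)), 2) = Pow(Rational(47, 6), 2) = Rational(2209, 36)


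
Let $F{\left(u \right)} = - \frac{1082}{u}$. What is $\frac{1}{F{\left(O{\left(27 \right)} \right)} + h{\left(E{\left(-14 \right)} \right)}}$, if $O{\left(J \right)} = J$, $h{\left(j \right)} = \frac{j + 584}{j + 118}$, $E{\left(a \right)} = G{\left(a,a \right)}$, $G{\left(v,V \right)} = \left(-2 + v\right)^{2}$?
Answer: $- \frac{5049}{190994} \approx -0.026435$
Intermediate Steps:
$E{\left(a \right)} = \left(-2 + a\right)^{2}$
$h{\left(j \right)} = \frac{584 + j}{118 + j}$
$\frac{1}{F{\left(O{\left(27 \right)} \right)} + h{\left(E{\left(-14 \right)} \right)}} = \frac{1}{- \frac{1082}{27} + \frac{584 + \left(-2 - 14\right)^{2}}{118 + \left(-2 - 14\right)^{2}}} = \frac{1}{\left(-1082\right) \frac{1}{27} + \frac{584 + \left(-16\right)^{2}}{118 + \left(-16\right)^{2}}} = \frac{1}{- \frac{1082}{27} + \frac{584 + 256}{118 + 256}} = \frac{1}{- \frac{1082}{27} + \frac{1}{374} \cdot 840} = \frac{1}{- \frac{1082}{27} + \frac{420}{187}} = \frac{1}{- \frac{190994}{5049}} = - \frac{5049}{190994}$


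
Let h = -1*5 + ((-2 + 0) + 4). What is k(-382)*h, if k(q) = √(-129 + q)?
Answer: -3*I*√511 ≈ -67.816*I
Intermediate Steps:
h = -3 (h = -5 + (-2 + 4) = -5 + 2 = -3)
k(-382)*h = √(-129 - 382)*(-3) = √(-511)*(-3) = (I*√511)*(-3) = -3*I*√511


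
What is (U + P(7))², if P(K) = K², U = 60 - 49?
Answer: 3600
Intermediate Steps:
U = 11
(U + P(7))² = (11 + 7²)² = (11 + 49)² = 60² = 3600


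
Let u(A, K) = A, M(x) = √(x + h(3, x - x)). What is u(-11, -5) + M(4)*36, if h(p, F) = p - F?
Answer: -11 + 36*√7 ≈ 84.247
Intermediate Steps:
M(x) = √(3 + x) (M(x) = √(x + (3 - (x - x))) = √(x + (3 - 1*0)) = √(x + (3 + 0)) = √(x + 3) = √(3 + x))
u(-11, -5) + M(4)*36 = -11 + √(3 + 4)*36 = -11 + √7*36 = -11 + 36*√7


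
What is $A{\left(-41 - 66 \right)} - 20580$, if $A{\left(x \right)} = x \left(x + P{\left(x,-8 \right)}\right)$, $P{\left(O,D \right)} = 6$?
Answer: $-9773$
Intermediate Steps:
$A{\left(x \right)} = x \left(6 + x\right)$ ($A{\left(x \right)} = x \left(x + 6\right) = x \left(6 + x\right)$)
$A{\left(-41 - 66 \right)} - 20580 = \left(-41 - 66\right) \left(6 - 107\right) - 20580 = - 107 \left(6 - 107\right) - 20580 = \left(-107\right) \left(-101\right) - 20580 = 10807 - 20580 = -9773$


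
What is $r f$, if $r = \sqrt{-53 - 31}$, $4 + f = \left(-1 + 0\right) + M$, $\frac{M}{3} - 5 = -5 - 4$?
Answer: $- 34 i \sqrt{21} \approx - 155.81 i$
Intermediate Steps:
$M = -12$ ($M = 15 + 3 \left(-5 - 4\right) = 15 + 3 \left(-9\right) = 15 - 27 = -12$)
$f = -17$ ($f = -4 + \left(\left(-1 + 0\right) - 12\right) = -4 - 13 = -17$)
$r = 2 i \sqrt{21}$ ($r = \sqrt{-84} = 2 i \sqrt{21} \approx 9.1651 i$)
$r f = 2 i \sqrt{21} \left(-17\right) = - 34 i \sqrt{21}$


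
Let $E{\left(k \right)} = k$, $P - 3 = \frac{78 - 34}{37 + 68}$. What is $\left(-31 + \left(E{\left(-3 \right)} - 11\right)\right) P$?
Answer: $- \frac{1077}{7} \approx -153.86$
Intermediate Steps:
$P = \frac{359}{105}$ ($P = 3 + \frac{78 - 34}{37 + 68} = 3 + \frac{44}{105} = \frac{359}{105} \approx 3.419$)
$\left(-31 + \left(E{\left(-3 \right)} - 11\right)\right) P = \left(-31 - 14\right) \frac{359}{105} = \left(-45\right) \frac{359}{105} = - \frac{1077}{7}$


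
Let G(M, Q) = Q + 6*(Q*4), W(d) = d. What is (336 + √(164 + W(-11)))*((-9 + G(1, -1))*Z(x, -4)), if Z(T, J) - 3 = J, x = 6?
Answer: 11424 + 102*√17 ≈ 11845.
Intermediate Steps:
Z(T, J) = 3 + J
G(M, Q) = 25*Q (G(M, Q) = Q + 6*(4*Q) = Q + 24*Q = 25*Q)
(336 + √(164 + W(-11)))*((-9 + G(1, -1))*Z(x, -4)) = (336 + √(164 - 11))*((-9 + 25*(-1))*(3 - 4)) = (336 + √153)*((-9 - 25)*(-1)) = (336 + 3*√17)*(-34*(-1)) = (336 + 3*√17)*34 = 11424 + 102*√17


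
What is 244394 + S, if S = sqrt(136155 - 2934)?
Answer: 244394 + 11*sqrt(1101) ≈ 2.4476e+5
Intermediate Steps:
S = 11*sqrt(1101) (S = sqrt(133221) = 11*sqrt(1101) ≈ 364.99)
244394 + S = 244394 + 11*sqrt(1101)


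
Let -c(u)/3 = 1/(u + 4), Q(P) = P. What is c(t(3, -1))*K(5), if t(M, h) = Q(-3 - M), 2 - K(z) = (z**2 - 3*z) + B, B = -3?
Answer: -15/2 ≈ -7.5000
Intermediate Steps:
K(z) = 5 - z**2 + 3*z (K(z) = 2 - ((z**2 - 3*z) - 3) = 2 - (-3 + z**2 - 3*z) = 2 + (3 - z**2 + 3*z) = 5 - z**2 + 3*z)
t(M, h) = -3 - M
c(u) = -3/(4 + u) (c(u) = -3/(u + 4) = -3/(4 + u))
c(t(3, -1))*K(5) = (-3/(4 + (-3 - 1*3)))*(5 - 1*5**2 + 3*5) = (-3/(4 + (-3 - 3)))*(5 - 1*25 + 15) = (-3/(4 - 6))*(5 - 25 + 15) = -3/(-2)*(-5) = -3*(-1/2)*(-5) = (3/2)*(-5) = -15/2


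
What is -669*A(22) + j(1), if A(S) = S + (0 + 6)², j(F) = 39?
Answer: -38763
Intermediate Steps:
A(S) = 36 + S (A(S) = S + 6² = S + 36 = 36 + S)
-669*A(22) + j(1) = -669*(36 + 22) + 39 = -669*58 + 39 = -38802 + 39 = -38763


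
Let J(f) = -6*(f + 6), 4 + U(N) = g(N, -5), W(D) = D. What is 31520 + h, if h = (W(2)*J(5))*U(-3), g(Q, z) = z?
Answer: 32708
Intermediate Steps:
U(N) = -9 (U(N) = -4 - 5 = -9)
J(f) = -36 - 6*f (J(f) = -6*(6 + f) = -36 - 6*f)
h = 1188 (h = (2*(-36 - 6*5))*(-9) = (2*(-36 - 30))*(-9) = (2*(-66))*(-9) = -132*(-9) = 1188)
31520 + h = 31520 + 1188 = 32708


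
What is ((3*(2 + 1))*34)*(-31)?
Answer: -9486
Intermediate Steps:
((3*(2 + 1))*34)*(-31) = ((3*3)*34)*(-31) = (9*34)*(-31) = 306*(-31) = -9486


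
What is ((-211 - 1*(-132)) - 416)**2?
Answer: 245025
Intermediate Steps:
((-211 - 1*(-132)) - 416)**2 = ((-211 + 132) - 416)**2 = (-79 - 416)**2 = (-495)**2 = 245025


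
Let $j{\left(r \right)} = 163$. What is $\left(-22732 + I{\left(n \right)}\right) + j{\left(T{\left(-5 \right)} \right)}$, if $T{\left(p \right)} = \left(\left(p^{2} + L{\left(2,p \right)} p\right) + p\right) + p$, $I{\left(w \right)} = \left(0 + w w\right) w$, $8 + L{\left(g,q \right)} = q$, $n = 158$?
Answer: $3921743$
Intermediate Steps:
$L{\left(g,q \right)} = -8 + q$
$I{\left(w \right)} = w^{3}$ ($I{\left(w \right)} = \left(0 + w^{2}\right) w = w^{2} w = w^{3}$)
$T{\left(p \right)} = p^{2} + 2 p + p \left(-8 + p\right)$ ($T{\left(p \right)} = \left(\left(p^{2} + \left(-8 + p\right) p\right) + p\right) + p = \left(\left(p^{2} + p \left(-8 + p\right)\right) + p\right) + p = \left(p + p^{2} + p \left(-8 + p\right)\right) + p = p^{2} + 2 p + p \left(-8 + p\right)$)
$\left(-22732 + I{\left(n \right)}\right) + j{\left(T{\left(-5 \right)} \right)} = \left(-22732 + 158^{3}\right) + 163 = \left(-22732 + 3944312\right) + 163 = 3921580 + 163 = 3921743$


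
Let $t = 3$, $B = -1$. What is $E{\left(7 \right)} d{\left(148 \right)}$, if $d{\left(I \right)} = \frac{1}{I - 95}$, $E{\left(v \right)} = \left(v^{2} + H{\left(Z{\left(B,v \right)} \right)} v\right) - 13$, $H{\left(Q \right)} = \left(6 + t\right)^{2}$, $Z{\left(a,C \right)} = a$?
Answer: $\frac{603}{53} \approx 11.377$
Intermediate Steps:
$H{\left(Q \right)} = 81$ ($H{\left(Q \right)} = \left(6 + 3\right)^{2} = 9^{2} = 81$)
$E{\left(v \right)} = -13 + v^{2} + 81 v$ ($E{\left(v \right)} = \left(v^{2} + 81 v\right) - 13 = -13 + v^{2} + 81 v$)
$d{\left(I \right)} = \frac{1}{-95 + I}$
$E{\left(7 \right)} d{\left(148 \right)} = \frac{-13 + 7^{2} + 81 \cdot 7}{-95 + 148} = \frac{-13 + 49 + 567}{53} = 603 \cdot \frac{1}{53} = \frac{603}{53}$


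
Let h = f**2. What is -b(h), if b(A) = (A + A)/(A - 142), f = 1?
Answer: 2/141 ≈ 0.014184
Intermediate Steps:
h = 1 (h = 1**2 = 1)
b(A) = 2*A/(-142 + A) (b(A) = (2*A)/(-142 + A) = 2*A/(-142 + A))
-b(h) = -2/(-142 + 1) = -2/(-141) = -2*(-1)/141 = -1*(-2/141) = 2/141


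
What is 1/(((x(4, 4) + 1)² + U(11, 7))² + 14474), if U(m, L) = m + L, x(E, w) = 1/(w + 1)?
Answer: 625/9282446 ≈ 6.7331e-5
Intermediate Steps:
x(E, w) = 1/(1 + w)
U(m, L) = L + m
1/(((x(4, 4) + 1)² + U(11, 7))² + 14474) = 1/(((1/(1 + 4) + 1)² + (7 + 11))² + 14474) = 1/(((1/5 + 1)² + 18)² + 14474) = 1/(((⅕ + 1)² + 18)² + 14474) = 1/(((6/5)² + 18)² + 14474) = 1/((36/25 + 18)² + 14474) = 1/((486/25)² + 14474) = 1/(236196/625 + 14474) = 1/(9282446/625) = 625/9282446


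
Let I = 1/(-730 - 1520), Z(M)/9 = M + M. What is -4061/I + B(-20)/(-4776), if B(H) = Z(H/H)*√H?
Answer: 9137250 - 3*I*√5/398 ≈ 9.1372e+6 - 0.016855*I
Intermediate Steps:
Z(M) = 18*M (Z(M) = 9*(M + M) = 9*(2*M) = 18*M)
B(H) = 18*√H (B(H) = (18*(H/H))*√H = (18*1)*√H = 18*√H)
I = -1/2250 (I = 1/(-2250) = -1/2250 ≈ -0.00044444)
-4061/I + B(-20)/(-4776) = -4061/(-1/2250) + (18*√(-20))/(-4776) = -4061*(-2250) + (18*(2*I*√5))*(-1/4776) = 9137250 + (36*I*√5)*(-1/4776) = 9137250 - 3*I*√5/398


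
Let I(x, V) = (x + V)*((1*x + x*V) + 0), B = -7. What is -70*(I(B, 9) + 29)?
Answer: 7770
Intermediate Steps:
I(x, V) = (V + x)*(x + V*x) (I(x, V) = (V + x)*((x + V*x) + 0) = (V + x)*(x + V*x))
-70*(I(B, 9) + 29) = -70*(-7*(9 - 7 + 9**2 + 9*(-7)) + 29) = -70*(-7*(9 - 7 + 81 - 63) + 29) = -70*(-7*20 + 29) = -70*(-140 + 29) = -70*(-111) = 7770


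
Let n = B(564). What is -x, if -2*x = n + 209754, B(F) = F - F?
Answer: 104877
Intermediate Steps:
B(F) = 0
n = 0
x = -104877 (x = -(0 + 209754)/2 = -½*209754 = -104877)
-x = -1*(-104877) = 104877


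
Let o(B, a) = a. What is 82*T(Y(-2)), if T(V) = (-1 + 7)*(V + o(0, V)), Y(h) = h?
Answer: -1968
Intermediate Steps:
T(V) = 12*V (T(V) = (-1 + 7)*(V + V) = 6*(2*V) = 12*V)
82*T(Y(-2)) = 82*(12*(-2)) = 82*(-24) = -1968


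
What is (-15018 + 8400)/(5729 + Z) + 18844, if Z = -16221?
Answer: 98858933/5246 ≈ 18845.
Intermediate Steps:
(-15018 + 8400)/(5729 + Z) + 18844 = (-15018 + 8400)/(5729 - 16221) + 18844 = -6618/(-10492) + 18844 = -6618*(-1/10492) + 18844 = 3309/5246 + 18844 = 98858933/5246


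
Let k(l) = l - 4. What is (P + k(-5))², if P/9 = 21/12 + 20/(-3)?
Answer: 45369/16 ≈ 2835.6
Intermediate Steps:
k(l) = -4 + l
P = -177/4 (P = 9*(21/12 + 20/(-3)) = 9*(21*(1/12) + 20*(-⅓)) = 9*(7/4 - 20/3) = 9*(-59/12) = -177/4 ≈ -44.250)
(P + k(-5))² = (-177/4 + (-4 - 5))² = (-177/4 - 9)² = (-213/4)² = 45369/16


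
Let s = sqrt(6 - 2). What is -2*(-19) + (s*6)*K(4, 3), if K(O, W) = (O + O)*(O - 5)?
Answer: -58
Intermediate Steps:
s = 2 (s = sqrt(4) = 2)
K(O, W) = 2*O*(-5 + O) (K(O, W) = (2*O)*(-5 + O) = 2*O*(-5 + O))
-2*(-19) + (s*6)*K(4, 3) = -2*(-19) + (2*6)*(2*4*(-5 + 4)) = 38 + 12*(2*4*(-1)) = 38 + 12*(-8) = 38 - 96 = -58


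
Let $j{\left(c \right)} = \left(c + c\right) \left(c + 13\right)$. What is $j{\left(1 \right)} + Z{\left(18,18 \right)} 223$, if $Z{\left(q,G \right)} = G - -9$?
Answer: $6049$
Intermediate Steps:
$j{\left(c \right)} = 2 c \left(13 + c\right)$
$Z{\left(q,G \right)} = 9 + G$ ($Z{\left(q,G \right)} = G + 9 = 9 + G$)
$j{\left(1 \right)} + Z{\left(18,18 \right)} 223 = 2 \cdot 1 \left(13 + 1\right) + \left(9 + 18\right) 223 = 2 \cdot 1 \cdot 14 + 27 \cdot 223 = 28 + 6021 = 6049$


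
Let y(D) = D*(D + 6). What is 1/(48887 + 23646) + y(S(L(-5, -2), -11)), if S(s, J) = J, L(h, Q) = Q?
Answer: 3989316/72533 ≈ 55.000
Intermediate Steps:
y(D) = D*(6 + D)
1/(48887 + 23646) + y(S(L(-5, -2), -11)) = 1/(48887 + 23646) - 11*(6 - 11) = 1/72533 - 11*(-5) = 1/72533 + 55 = 3989316/72533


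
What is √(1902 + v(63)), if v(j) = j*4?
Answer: √2154 ≈ 46.411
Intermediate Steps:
v(j) = 4*j
√(1902 + v(63)) = √(1902 + 4*63) = √(1902 + 252) = √2154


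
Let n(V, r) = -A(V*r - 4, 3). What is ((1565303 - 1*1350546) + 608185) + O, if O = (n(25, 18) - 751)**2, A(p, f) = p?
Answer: 2255751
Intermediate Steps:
n(V, r) = 4 - V*r (n(V, r) = -(V*r - 4) = -(-4 + V*r) = 4 - V*r)
O = 1432809 (O = ((4 - 1*25*18) - 751)**2 = ((4 - 450) - 751)**2 = (-446 - 751)**2 = (-1197)**2 = 1432809)
((1565303 - 1*1350546) + 608185) + O = ((1565303 - 1*1350546) + 608185) + 1432809 = ((1565303 - 1350546) + 608185) + 1432809 = (214757 + 608185) + 1432809 = 822942 + 1432809 = 2255751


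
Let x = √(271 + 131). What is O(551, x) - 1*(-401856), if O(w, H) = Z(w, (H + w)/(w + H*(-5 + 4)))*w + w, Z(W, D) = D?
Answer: 122176905646/303199 + 607202*√402/303199 ≈ 4.0300e+5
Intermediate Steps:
x = √402 ≈ 20.050
O(w, H) = w + w*(H + w)/(w - H) (O(w, H) = ((H + w)/(w + H*(-5 + 4)))*w + w = ((H + w)/(w + H*(-1)))*w + w = ((H + w)/(w - H))*w + w = w*(H + w)/(w - H) + w = w + w*(H + w)/(w - H))
O(551, x) - 1*(-401856) = 2*551²/(551 - √402) - 1*(-401856) = 2*303601/(551 - √402) + 401856 = 607202/(551 - √402) + 401856 = 401856 + 607202/(551 - √402)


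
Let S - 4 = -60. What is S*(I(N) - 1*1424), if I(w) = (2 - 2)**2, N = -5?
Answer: 79744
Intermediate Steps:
I(w) = 0 (I(w) = 0**2 = 0)
S = -56 (S = 4 - 60 = -56)
S*(I(N) - 1*1424) = -56*(0 - 1*1424) = -56*(0 - 1424) = -56*(-1424) = 79744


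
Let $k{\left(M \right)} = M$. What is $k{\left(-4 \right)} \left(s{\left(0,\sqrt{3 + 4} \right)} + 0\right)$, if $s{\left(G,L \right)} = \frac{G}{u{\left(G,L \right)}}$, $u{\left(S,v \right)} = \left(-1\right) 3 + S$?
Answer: $0$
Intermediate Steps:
$u{\left(S,v \right)} = -3 + S$
$s{\left(G,L \right)} = \frac{G}{-3 + G}$
$k{\left(-4 \right)} \left(s{\left(0,\sqrt{3 + 4} \right)} + 0\right) = - 4 \left(\frac{0}{-3 + 0} + 0\right) = - 4 \left(\frac{0}{-3} + 0\right) = - 4 \left(0 \left(- \frac{1}{3}\right) + 0\right) = - 4 \left(0 + 0\right) = \left(-4\right) 0 = 0$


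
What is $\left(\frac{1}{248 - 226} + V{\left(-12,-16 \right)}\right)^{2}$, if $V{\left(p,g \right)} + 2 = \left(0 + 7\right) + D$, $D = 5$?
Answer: $\frac{48841}{484} \approx 100.91$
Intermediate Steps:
$V{\left(p,g \right)} = 10$ ($V{\left(p,g \right)} = -2 + \left(\left(0 + 7\right) + 5\right) = -2 + \left(7 + 5\right) = -2 + 12 = 10$)
$\left(\frac{1}{248 - 226} + V{\left(-12,-16 \right)}\right)^{2} = \left(\frac{1}{248 - 226} + 10\right)^{2} = \left(\frac{1}{22} + 10\right)^{2} = \left(\frac{221}{22}\right)^{2} = \frac{48841}{484}$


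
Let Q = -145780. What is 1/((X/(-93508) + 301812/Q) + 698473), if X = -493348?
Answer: 851974765/595084101186029 ≈ 1.4317e-6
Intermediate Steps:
1/((X/(-93508) + 301812/Q) + 698473) = 1/((-493348/(-93508) + 301812/(-145780)) + 698473) = 1/((-493348*(-1/93508) + 301812*(-1/145780)) + 698473) = 1/((123337/23377 - 75453/36445) + 698473) = 1/(2731152184/851974765 + 698473) = 1/(595084101186029/851974765) = 851974765/595084101186029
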